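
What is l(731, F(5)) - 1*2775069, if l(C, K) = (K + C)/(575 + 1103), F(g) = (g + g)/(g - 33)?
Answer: -65191910719/23492 ≈ -2.7751e+6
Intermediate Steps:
F(g) = 2*g/(-33 + g) (F(g) = (2*g)/(-33 + g) = 2*g/(-33 + g))
l(C, K) = C/1678 + K/1678 (l(C, K) = (C + K)/1678 = (C + K)*(1/1678) = C/1678 + K/1678)
l(731, F(5)) - 1*2775069 = ((1/1678)*731 + (2*5/(-33 + 5))/1678) - 1*2775069 = (731/1678 + (2*5/(-28))/1678) - 2775069 = (731/1678 + (2*5*(-1/28))/1678) - 2775069 = (731/1678 + (1/1678)*(-5/14)) - 2775069 = (731/1678 - 5/23492) - 2775069 = 10229/23492 - 2775069 = -65191910719/23492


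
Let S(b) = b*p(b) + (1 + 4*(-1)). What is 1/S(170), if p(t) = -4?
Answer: -1/683 ≈ -0.0014641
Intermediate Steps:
S(b) = -3 - 4*b (S(b) = b*(-4) + (1 + 4*(-1)) = -4*b + (1 - 4) = -4*b - 3 = -3 - 4*b)
1/S(170) = 1/(-3 - 4*170) = 1/(-3 - 680) = 1/(-683) = -1/683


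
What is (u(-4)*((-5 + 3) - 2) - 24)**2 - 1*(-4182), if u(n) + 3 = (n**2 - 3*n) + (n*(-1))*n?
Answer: 7782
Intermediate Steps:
u(n) = -3 - 3*n (u(n) = -3 + ((n**2 - 3*n) + (n*(-1))*n) = -3 + ((n**2 - 3*n) + (-n)*n) = -3 + ((n**2 - 3*n) - n**2) = -3 - 3*n)
(u(-4)*((-5 + 3) - 2) - 24)**2 - 1*(-4182) = ((-3 - 3*(-4))*((-5 + 3) - 2) - 24)**2 - 1*(-4182) = ((-3 + 12)*(-2 - 2) - 24)**2 + 4182 = (9*(-4) - 24)**2 + 4182 = (-36 - 24)**2 + 4182 = (-60)**2 + 4182 = 3600 + 4182 = 7782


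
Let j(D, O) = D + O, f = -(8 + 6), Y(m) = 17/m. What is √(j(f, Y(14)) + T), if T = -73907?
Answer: I*√14488278/14 ≈ 271.88*I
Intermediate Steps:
f = -14 (f = -1*14 = -14)
√(j(f, Y(14)) + T) = √((-14 + 17/14) - 73907) = √(-179/14 - 73907) = √(-1034877/14) = I*√14488278/14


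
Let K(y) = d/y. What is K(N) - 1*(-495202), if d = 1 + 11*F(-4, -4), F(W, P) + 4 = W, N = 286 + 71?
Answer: 58929009/119 ≈ 4.9520e+5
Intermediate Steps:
N = 357
F(W, P) = -4 + W
d = -87 (d = 1 + 11*(-4 - 4) = 1 + 11*(-8) = 1 - 88 = -87)
K(y) = -87/y
K(N) - 1*(-495202) = -87/357 - 1*(-495202) = -87*1/357 + 495202 = -29/119 + 495202 = 58929009/119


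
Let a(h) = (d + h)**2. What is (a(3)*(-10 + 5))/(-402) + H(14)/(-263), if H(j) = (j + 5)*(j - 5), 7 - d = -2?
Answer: 20103/17621 ≈ 1.1409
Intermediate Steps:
d = 9 (d = 7 - 1*(-2) = 7 + 2 = 9)
a(h) = (9 + h)**2
H(j) = (-5 + j)*(5 + j) (H(j) = (5 + j)*(-5 + j) = (-5 + j)*(5 + j))
(a(3)*(-10 + 5))/(-402) + H(14)/(-263) = ((9 + 3)**2*(-10 + 5))/(-402) + (-25 + 14**2)/(-263) = (12**2*(-5))*(-1/402) + (-25 + 196)*(-1/263) = (144*(-5))*(-1/402) + 171*(-1/263) = -720*(-1/402) - 171/263 = 120/67 - 171/263 = 20103/17621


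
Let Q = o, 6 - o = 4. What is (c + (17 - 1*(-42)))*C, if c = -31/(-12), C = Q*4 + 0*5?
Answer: 1478/3 ≈ 492.67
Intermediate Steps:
o = 2 (o = 6 - 1*4 = 6 - 4 = 2)
Q = 2
C = 8 (C = 2*4 + 0*5 = 8 + 0 = 8)
c = 31/12 (c = -31*(-1/12) = 31/12 ≈ 2.5833)
(c + (17 - 1*(-42)))*C = (31/12 + (17 - 1*(-42)))*8 = (31/12 + (17 + 42))*8 = (31/12 + 59)*8 = (739/12)*8 = 1478/3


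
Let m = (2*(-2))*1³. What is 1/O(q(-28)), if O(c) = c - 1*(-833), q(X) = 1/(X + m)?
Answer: 32/26655 ≈ 0.0012005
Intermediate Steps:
m = -4 (m = -4*1 = -4)
q(X) = 1/(-4 + X) (q(X) = 1/(X - 4) = 1/(-4 + X))
O(c) = 833 + c (O(c) = c + 833 = 833 + c)
1/O(q(-28)) = 1/(833 + 1/(-4 - 28)) = 1/(833 + 1/(-32)) = 1/(833 - 1/32) = 1/(26655/32) = 32/26655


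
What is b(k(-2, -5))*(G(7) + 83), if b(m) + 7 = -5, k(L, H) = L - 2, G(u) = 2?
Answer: -1020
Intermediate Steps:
k(L, H) = -2 + L
b(m) = -12 (b(m) = -7 - 5 = -12)
b(k(-2, -5))*(G(7) + 83) = -12*(2 + 83) = -12*85 = -1020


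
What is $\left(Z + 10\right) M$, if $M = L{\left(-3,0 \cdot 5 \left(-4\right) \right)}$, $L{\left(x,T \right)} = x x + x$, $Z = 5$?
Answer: $90$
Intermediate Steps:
$L{\left(x,T \right)} = x + x^{2}$ ($L{\left(x,T \right)} = x^{2} + x = x + x^{2}$)
$M = 6$ ($M = - 3 \left(1 - 3\right) = \left(-3\right) \left(-2\right) = 6$)
$\left(Z + 10\right) M = \left(5 + 10\right) 6 = 15 \cdot 6 = 90$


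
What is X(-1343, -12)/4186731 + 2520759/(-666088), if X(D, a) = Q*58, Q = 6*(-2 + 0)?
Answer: -3518067815359/929577092776 ≈ -3.7846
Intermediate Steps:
Q = -12 (Q = 6*(-2) = -12)
X(D, a) = -696 (X(D, a) = -12*58 = -696)
X(-1343, -12)/4186731 + 2520759/(-666088) = -696/4186731 + 2520759/(-666088) = -696*1/4186731 + 2520759*(-1/666088) = -232/1395577 - 2520759/666088 = -3518067815359/929577092776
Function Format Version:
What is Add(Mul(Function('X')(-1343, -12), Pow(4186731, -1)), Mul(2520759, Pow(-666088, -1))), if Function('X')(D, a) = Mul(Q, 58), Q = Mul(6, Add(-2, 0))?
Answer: Rational(-3518067815359, 929577092776) ≈ -3.7846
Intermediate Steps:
Q = -12 (Q = Mul(6, -2) = -12)
Function('X')(D, a) = -696 (Function('X')(D, a) = Mul(-12, 58) = -696)
Add(Mul(Function('X')(-1343, -12), Pow(4186731, -1)), Mul(2520759, Pow(-666088, -1))) = Add(Mul(-696, Pow(4186731, -1)), Mul(2520759, Pow(-666088, -1))) = Add(Mul(-696, Rational(1, 4186731)), Mul(2520759, Rational(-1, 666088))) = Add(Rational(-232, 1395577), Rational(-2520759, 666088)) = Rational(-3518067815359, 929577092776)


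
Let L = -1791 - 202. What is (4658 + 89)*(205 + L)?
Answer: -8487636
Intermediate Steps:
L = -1993
(4658 + 89)*(205 + L) = (4658 + 89)*(205 - 1993) = 4747*(-1788) = -8487636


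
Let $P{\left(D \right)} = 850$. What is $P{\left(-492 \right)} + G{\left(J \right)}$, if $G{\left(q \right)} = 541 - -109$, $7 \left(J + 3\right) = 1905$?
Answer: $1500$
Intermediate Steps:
$J = \frac{1884}{7}$ ($J = -3 + \frac{1}{7} \cdot 1905 = -3 + \frac{1905}{7} = \frac{1884}{7} \approx 269.14$)
$G{\left(q \right)} = 650$ ($G{\left(q \right)} = 541 + 109 = 650$)
$P{\left(-492 \right)} + G{\left(J \right)} = 850 + 650 = 1500$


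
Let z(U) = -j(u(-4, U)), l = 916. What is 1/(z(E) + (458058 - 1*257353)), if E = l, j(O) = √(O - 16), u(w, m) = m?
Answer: 1/200675 ≈ 4.9832e-6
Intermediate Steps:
j(O) = √(-16 + O)
E = 916
z(U) = -√(-16 + U)
1/(z(E) + (458058 - 1*257353)) = 1/(-√(-16 + 916) + (458058 - 1*257353)) = 1/(-√900 + (458058 - 257353)) = 1/(-1*30 + 200705) = 1/(-30 + 200705) = 1/200675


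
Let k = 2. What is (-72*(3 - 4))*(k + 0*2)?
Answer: 144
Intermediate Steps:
(-72*(3 - 4))*(k + 0*2) = (-72*(3 - 4))*(2 + 0*2) = (-72*(-1))*(2 + 0) = -18*(-4)*2 = 72*2 = 144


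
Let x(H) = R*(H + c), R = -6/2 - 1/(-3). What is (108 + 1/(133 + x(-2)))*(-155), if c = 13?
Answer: -5206605/311 ≈ -16742.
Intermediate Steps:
R = -8/3 (R = -6*1/2 - 1*(-1/3) = -3 + 1/3 = -8/3 ≈ -2.6667)
x(H) = -104/3 - 8*H/3 (x(H) = -8*(H + 13)/3 = -8*(13 + H)/3 = -104/3 - 8*H/3)
(108 + 1/(133 + x(-2)))*(-155) = (108 + 1/(133 + (-104/3 - 8/3*(-2))))*(-155) = (108 + 1/(133 + (-104/3 + 16/3)))*(-155) = (108 + 1/(133 - 88/3))*(-155) = (108 + 1/(311/3))*(-155) = (108 + 3/311)*(-155) = (33591/311)*(-155) = -5206605/311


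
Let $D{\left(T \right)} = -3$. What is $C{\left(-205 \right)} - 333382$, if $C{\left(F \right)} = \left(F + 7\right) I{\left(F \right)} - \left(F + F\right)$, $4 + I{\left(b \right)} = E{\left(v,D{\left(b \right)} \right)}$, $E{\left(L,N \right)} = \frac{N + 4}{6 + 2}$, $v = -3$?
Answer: $- \frac{1328819}{4} \approx -3.3221 \cdot 10^{5}$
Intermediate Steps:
$E{\left(L,N \right)} = \frac{1}{2} + \frac{N}{8}$ ($E{\left(L,N \right)} = \frac{4 + N}{8} = \left(4 + N\right) \frac{1}{8} = \frac{1}{2} + \frac{N}{8}$)
$I{\left(b \right)} = - \frac{31}{8}$ ($I{\left(b \right)} = -4 + \left(\frac{1}{2} + \frac{1}{8} \left(-3\right)\right) = -4 + \left(\frac{1}{2} - \frac{3}{8}\right) = -4 + \frac{1}{8} = - \frac{31}{8}$)
$C{\left(F \right)} = - \frac{217}{8} - \frac{47 F}{8}$ ($C{\left(F \right)} = \left(F + 7\right) \left(- \frac{31}{8}\right) - \left(F + F\right) = \left(7 + F\right) \left(- \frac{31}{8}\right) - 2 F = \left(- \frac{217}{8} - \frac{31 F}{8}\right) - 2 F = - \frac{217}{8} - \frac{47 F}{8}$)
$C{\left(-205 \right)} - 333382 = \left(- \frac{217}{8} - - \frac{9635}{8}\right) - 333382 = \left(- \frac{217}{8} + \frac{9635}{8}\right) - 333382 = \frac{4709}{4} - 333382 = - \frac{1328819}{4}$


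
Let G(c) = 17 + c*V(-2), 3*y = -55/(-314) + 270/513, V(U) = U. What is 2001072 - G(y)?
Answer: 5969148460/2983 ≈ 2.0011e+6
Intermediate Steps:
y = 1395/5966 (y = (-55/(-314) + 270/513)/3 = (-55*(-1/314) + 270*(1/513))/3 = (55/314 + 10/19)/3 = (1/3)*(4185/5966) = 1395/5966 ≈ 0.23382)
G(c) = 17 - 2*c (G(c) = 17 + c*(-2) = 17 - 2*c)
2001072 - G(y) = 2001072 - (17 - 2*1395/5966) = 2001072 - (17 - 1395/2983) = 2001072 - 1*49316/2983 = 2001072 - 49316/2983 = 5969148460/2983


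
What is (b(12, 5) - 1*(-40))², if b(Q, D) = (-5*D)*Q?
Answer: 67600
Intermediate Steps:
b(Q, D) = -5*D*Q
(b(12, 5) - 1*(-40))² = (-5*5*12 - 1*(-40))² = (-300 + 40)² = (-260)² = 67600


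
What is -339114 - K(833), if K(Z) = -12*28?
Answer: -338778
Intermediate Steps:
K(Z) = -336
-339114 - K(833) = -339114 - 1*(-336) = -339114 + 336 = -338778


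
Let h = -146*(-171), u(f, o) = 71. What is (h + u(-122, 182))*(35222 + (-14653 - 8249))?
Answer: 308455840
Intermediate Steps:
h = 24966
(h + u(-122, 182))*(35222 + (-14653 - 8249)) = (24966 + 71)*(35222 + (-14653 - 8249)) = 25037*(35222 - 22902) = 25037*12320 = 308455840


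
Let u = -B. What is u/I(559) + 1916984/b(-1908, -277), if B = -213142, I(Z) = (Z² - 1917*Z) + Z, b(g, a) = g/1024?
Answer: -372263303970686/361834551 ≈ -1.0288e+6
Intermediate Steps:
b(g, a) = g/1024 (b(g, a) = g*(1/1024) = g/1024)
I(Z) = Z² - 1916*Z
u = 213142 (u = -1*(-213142) = 213142)
u/I(559) + 1916984/b(-1908, -277) = 213142/((559*(-1916 + 559))) + 1916984/(((1/1024)*(-1908))) = 213142/((559*(-1357))) + 1916984/(-477/256) = 213142/(-758563) + 1916984*(-256/477) = 213142*(-1/758563) - 490747904/477 = -213142/758563 - 490747904/477 = -372263303970686/361834551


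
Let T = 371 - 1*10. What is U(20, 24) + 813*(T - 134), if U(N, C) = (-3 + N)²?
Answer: 184840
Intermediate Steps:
T = 361 (T = 371 - 10 = 361)
U(20, 24) + 813*(T - 134) = (-3 + 20)² + 813*(361 - 134) = 17² + 813*227 = 289 + 184551 = 184840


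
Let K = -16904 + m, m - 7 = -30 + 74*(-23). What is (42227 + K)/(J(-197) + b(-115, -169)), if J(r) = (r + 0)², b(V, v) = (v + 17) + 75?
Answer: 513/842 ≈ 0.60926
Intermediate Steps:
m = -1725 (m = 7 + (-30 + 74*(-23)) = 7 + (-30 - 1702) = 7 - 1732 = -1725)
b(V, v) = 92 + v (b(V, v) = (17 + v) + 75 = 92 + v)
J(r) = r²
K = -18629 (K = -16904 - 1725 = -18629)
(42227 + K)/(J(-197) + b(-115, -169)) = (42227 - 18629)/((-197)² + (92 - 169)) = 23598/(38809 - 77) = 23598/38732 = 23598*(1/38732) = 513/842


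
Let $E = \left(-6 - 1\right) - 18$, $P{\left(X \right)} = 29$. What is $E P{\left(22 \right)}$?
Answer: $-725$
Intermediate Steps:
$E = -25$ ($E = -7 - 18 = -25$)
$E P{\left(22 \right)} = \left(-25\right) 29 = -725$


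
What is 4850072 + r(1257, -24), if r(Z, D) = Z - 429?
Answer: 4850900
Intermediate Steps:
r(Z, D) = -429 + Z
4850072 + r(1257, -24) = 4850072 + (-429 + 1257) = 4850072 + 828 = 4850900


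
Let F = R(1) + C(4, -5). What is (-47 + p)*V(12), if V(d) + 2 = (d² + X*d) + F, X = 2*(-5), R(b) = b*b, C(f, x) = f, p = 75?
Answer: 756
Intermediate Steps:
R(b) = b²
F = 5 (F = 1² + 4 = 1 + 4 = 5)
X = -10
V(d) = 3 + d² - 10*d (V(d) = -2 + ((d² - 10*d) + 5) = -2 + (5 + d² - 10*d) = 3 + d² - 10*d)
(-47 + p)*V(12) = (-47 + 75)*(3 + 12² - 10*12) = 28*(3 + 144 - 120) = 28*27 = 756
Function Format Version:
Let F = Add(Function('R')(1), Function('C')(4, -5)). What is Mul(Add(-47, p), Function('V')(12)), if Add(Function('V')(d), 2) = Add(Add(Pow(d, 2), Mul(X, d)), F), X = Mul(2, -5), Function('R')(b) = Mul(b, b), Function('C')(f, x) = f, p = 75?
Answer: 756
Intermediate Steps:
Function('R')(b) = Pow(b, 2)
F = 5 (F = Add(Pow(1, 2), 4) = Add(1, 4) = 5)
X = -10
Function('V')(d) = Add(3, Pow(d, 2), Mul(-10, d)) (Function('V')(d) = Add(-2, Add(Add(Pow(d, 2), Mul(-10, d)), 5)) = Add(-2, Add(5, Pow(d, 2), Mul(-10, d))) = Add(3, Pow(d, 2), Mul(-10, d)))
Mul(Add(-47, p), Function('V')(12)) = Mul(Add(-47, 75), Add(3, Pow(12, 2), Mul(-10, 12))) = Mul(28, Add(3, 144, -120)) = Mul(28, 27) = 756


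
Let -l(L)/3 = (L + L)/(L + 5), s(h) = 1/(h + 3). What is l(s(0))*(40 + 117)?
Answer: -471/8 ≈ -58.875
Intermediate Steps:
s(h) = 1/(3 + h)
l(L) = -6*L/(5 + L) (l(L) = -3*(L + L)/(L + 5) = -3*2*L/(5 + L) = -6*L/(5 + L))
l(s(0))*(40 + 117) = (-6/((3 + 0)*(5 + 1/(3 + 0))))*(40 + 117) = -6/(3*(5 + 1/3))*157 = -6*⅓/(5 + ⅓)*157 = -6*⅓/16/3*157 = -6*⅓*3/16*157 = -3/8*157 = -471/8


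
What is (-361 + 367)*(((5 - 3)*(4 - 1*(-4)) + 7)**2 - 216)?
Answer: 1878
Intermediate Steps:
(-361 + 367)*(((5 - 3)*(4 - 1*(-4)) + 7)**2 - 216) = 6*((2*(4 + 4) + 7)**2 - 216) = 6*((2*8 + 7)**2 - 216) = 6*((16 + 7)**2 - 216) = 6*(23**2 - 216) = 6*(529 - 216) = 6*313 = 1878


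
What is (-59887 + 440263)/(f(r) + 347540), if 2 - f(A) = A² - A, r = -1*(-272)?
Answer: 190188/136915 ≈ 1.3891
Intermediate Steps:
r = 272
f(A) = 2 + A - A² (f(A) = 2 - (A² - A) = 2 + (A - A²) = 2 + A - A²)
(-59887 + 440263)/(f(r) + 347540) = (-59887 + 440263)/((2 + 272 - 1*272²) + 347540) = 380376/((2 + 272 - 1*73984) + 347540) = 380376/((2 + 272 - 73984) + 347540) = 380376/(-73710 + 347540) = 380376/273830 = 380376*(1/273830) = 190188/136915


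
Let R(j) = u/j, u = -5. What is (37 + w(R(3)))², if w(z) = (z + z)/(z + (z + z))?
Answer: 12769/9 ≈ 1418.8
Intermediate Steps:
R(j) = -5/j
w(z) = ⅔ (w(z) = (2*z)/(z + 2*z) = (2*z)/((3*z)) = (2*z)*(1/(3*z)) = ⅔)
(37 + w(R(3)))² = (37 + ⅔)² = (113/3)² = 12769/9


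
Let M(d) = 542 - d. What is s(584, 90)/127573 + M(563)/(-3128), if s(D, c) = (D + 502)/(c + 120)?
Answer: 94332323/13966692040 ≈ 0.0067541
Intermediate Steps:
s(D, c) = (502 + D)/(120 + c)
s(584, 90)/127573 + M(563)/(-3128) = ((502 + 584)/(120 + 90))/127573 + (542 - 1*563)/(-3128) = (1086/210)*(1/127573) + (542 - 563)*(-1/3128) = ((1/210)*1086)*(1/127573) - 21*(-1/3128) = (181/35)*(1/127573) + 21/3128 = 181/4465055 + 21/3128 = 94332323/13966692040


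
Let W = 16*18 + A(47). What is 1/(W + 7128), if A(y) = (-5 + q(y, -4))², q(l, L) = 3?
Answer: 1/7420 ≈ 0.00013477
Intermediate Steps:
A(y) = 4 (A(y) = (-5 + 3)² = (-2)² = 4)
W = 292 (W = 16*18 + 4 = 288 + 4 = 292)
1/(W + 7128) = 1/(292 + 7128) = 1/7420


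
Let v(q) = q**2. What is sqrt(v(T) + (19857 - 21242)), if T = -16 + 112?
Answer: sqrt(7831) ≈ 88.493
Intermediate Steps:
T = 96
sqrt(v(T) + (19857 - 21242)) = sqrt(96**2 + (19857 - 21242)) = sqrt(9216 - 1385) = sqrt(7831)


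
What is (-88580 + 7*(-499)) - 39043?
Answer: -131116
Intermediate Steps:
(-88580 + 7*(-499)) - 39043 = (-88580 - 3493) - 39043 = -92073 - 39043 = -131116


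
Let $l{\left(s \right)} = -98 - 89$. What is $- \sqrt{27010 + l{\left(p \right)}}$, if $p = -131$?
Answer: $- \sqrt{26823} \approx -163.78$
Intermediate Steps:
$l{\left(s \right)} = -187$ ($l{\left(s \right)} = -98 - 89 = -187$)
$- \sqrt{27010 + l{\left(p \right)}} = - \sqrt{27010 - 187} = - \sqrt{26823}$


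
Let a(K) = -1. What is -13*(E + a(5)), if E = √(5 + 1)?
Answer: 13 - 13*√6 ≈ -18.843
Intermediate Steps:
E = √6 ≈ 2.4495
-13*(E + a(5)) = -13*(√6 - 1) = -13*(-1 + √6) = 13 - 13*√6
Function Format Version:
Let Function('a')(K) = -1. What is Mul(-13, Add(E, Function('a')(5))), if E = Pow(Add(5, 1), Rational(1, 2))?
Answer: Add(13, Mul(-13, Pow(6, Rational(1, 2)))) ≈ -18.843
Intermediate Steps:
E = Pow(6, Rational(1, 2)) ≈ 2.4495
Mul(-13, Add(E, Function('a')(5))) = Mul(-13, Add(Pow(6, Rational(1, 2)), -1)) = Mul(-13, Add(-1, Pow(6, Rational(1, 2)))) = Add(13, Mul(-13, Pow(6, Rational(1, 2))))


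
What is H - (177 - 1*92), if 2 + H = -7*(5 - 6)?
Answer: -80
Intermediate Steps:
H = 5 (H = -2 - 7*(5 - 6) = -2 - 7*(-1) = -2 + 7 = 5)
H - (177 - 1*92) = 5 - (177 - 1*92) = 5 - (177 - 92) = 5 - 1*85 = 5 - 85 = -80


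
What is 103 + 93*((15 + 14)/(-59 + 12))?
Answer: 2144/47 ≈ 45.617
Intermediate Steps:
103 + 93*((15 + 14)/(-59 + 12)) = 103 + 93*(29/(-47)) = 103 + 93*(29*(-1/47)) = 103 + 93*(-29/47) = 103 - 2697/47 = 2144/47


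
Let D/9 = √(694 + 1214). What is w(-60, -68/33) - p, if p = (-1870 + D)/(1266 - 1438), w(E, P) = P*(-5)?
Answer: -1615/2838 + 27*√53/86 ≈ 1.7166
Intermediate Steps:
D = 54*√53 (D = 9*√(694 + 1214) = 9*√1908 = 9*(6*√53) = 54*√53 ≈ 393.13)
w(E, P) = -5*P
p = 935/86 - 27*√53/86 (p = (-1870 + 54*√53)/(1266 - 1438) = (-1870 + 54*√53)/(-172) = (-1870 + 54*√53)*(-1/172) = 935/86 - 27*√53/86 ≈ 8.5865)
w(-60, -68/33) - p = -(-340)/33 - (935/86 - 27*√53/86) = -(-340)/33 + (-935/86 + 27*√53/86) = -5*(-68/33) + (-935/86 + 27*√53/86) = 340/33 + (-935/86 + 27*√53/86) = -1615/2838 + 27*√53/86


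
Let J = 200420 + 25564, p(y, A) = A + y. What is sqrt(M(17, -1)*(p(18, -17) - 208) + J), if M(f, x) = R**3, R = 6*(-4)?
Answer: 8*sqrt(48243) ≈ 1757.1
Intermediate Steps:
R = -24
M(f, x) = -13824 (M(f, x) = (-24)**3 = -13824)
J = 225984
sqrt(M(17, -1)*(p(18, -17) - 208) + J) = sqrt(-13824*((-17 + 18) - 208) + 225984) = sqrt(-13824*(1 - 208) + 225984) = sqrt(-13824*(-207) + 225984) = sqrt(2861568 + 225984) = sqrt(3087552) = 8*sqrt(48243)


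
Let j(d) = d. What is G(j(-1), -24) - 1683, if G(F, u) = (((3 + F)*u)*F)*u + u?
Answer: -2859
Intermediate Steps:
G(F, u) = u + F*u²*(3 + F) (G(F, u) = ((u*(3 + F))*F)*u + u = (F*u*(3 + F))*u + u = F*u²*(3 + F) + u = u + F*u²*(3 + F))
G(j(-1), -24) - 1683 = -24*(1 - 24*(-1)² + 3*(-1)*(-24)) - 1683 = -24*(1 - 24*1 + 72) - 1683 = -24*(1 - 24 + 72) - 1683 = -24*49 - 1683 = -1176 - 1683 = -2859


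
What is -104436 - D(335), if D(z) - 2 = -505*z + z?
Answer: 64402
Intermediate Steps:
D(z) = 2 - 504*z (D(z) = 2 + (-505*z + z) = 2 - 504*z)
-104436 - D(335) = -104436 - (2 - 504*335) = -104436 - (2 - 168840) = -104436 - 1*(-168838) = -104436 + 168838 = 64402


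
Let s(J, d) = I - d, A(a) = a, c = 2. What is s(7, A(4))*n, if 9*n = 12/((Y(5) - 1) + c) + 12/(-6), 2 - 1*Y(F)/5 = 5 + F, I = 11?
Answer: -70/39 ≈ -1.7949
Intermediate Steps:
Y(F) = -15 - 5*F (Y(F) = 10 - 5*(5 + F) = 10 + (-25 - 5*F) = -15 - 5*F)
s(J, d) = 11 - d
n = -10/39 (n = (12/(((-15 - 5*5) - 1) + 2) + 12/(-6))/9 = (12/(((-15 - 25) - 1) + 2) + 12*(-⅙))/9 = (12/((-40 - 1) + 2) - 2)/9 = (12/(-41 + 2) - 2)/9 = (12/(-39) - 2)/9 = (12*(-1/39) - 2)/9 = (-4/13 - 2)/9 = (⅑)*(-30/13) = -10/39 ≈ -0.25641)
s(7, A(4))*n = (11 - 1*4)*(-10/39) = (11 - 4)*(-10/39) = 7*(-10/39) = -70/39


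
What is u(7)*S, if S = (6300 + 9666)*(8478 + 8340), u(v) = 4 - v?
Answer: -805548564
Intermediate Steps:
S = 268516188 (S = 15966*16818 = 268516188)
u(7)*S = (4 - 1*7)*268516188 = (4 - 7)*268516188 = -3*268516188 = -805548564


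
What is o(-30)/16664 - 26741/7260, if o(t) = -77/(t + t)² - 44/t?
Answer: -220959437/59990400 ≈ -3.6832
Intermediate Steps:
o(t) = -44/t - 77/(4*t²) (o(t) = -77*1/(4*t²) - 44/t = -77/(4*t²) - 44/t = -44/t - 77/(4*t²))
o(-30)/16664 - 26741/7260 = ((11/4)*(-7 - 16*(-30))/(-30)²)/16664 - 26741/7260 = ((11/4)*(1/900)*(-7 + 480))*(1/16664) - 26741*1/7260 = ((11/4)*(1/900)*473)*(1/16664) - 221/60 = (5203/3600)*(1/16664) - 221/60 = 5203/59990400 - 221/60 = -220959437/59990400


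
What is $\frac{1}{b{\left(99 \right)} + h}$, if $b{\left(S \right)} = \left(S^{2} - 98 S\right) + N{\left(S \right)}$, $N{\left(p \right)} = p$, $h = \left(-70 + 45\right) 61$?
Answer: $- \frac{1}{1327} \approx -0.00075358$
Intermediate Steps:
$h = -1525$ ($h = \left(-25\right) 61 = -1525$)
$b{\left(S \right)} = S^{2} - 97 S$ ($b{\left(S \right)} = \left(S^{2} - 98 S\right) + S = S^{2} - 97 S$)
$\frac{1}{b{\left(99 \right)} + h} = \frac{1}{99 \left(-97 + 99\right) - 1525} = \frac{1}{99 \cdot 2 - 1525} = \frac{1}{198 - 1525} = \frac{1}{-1327} = - \frac{1}{1327}$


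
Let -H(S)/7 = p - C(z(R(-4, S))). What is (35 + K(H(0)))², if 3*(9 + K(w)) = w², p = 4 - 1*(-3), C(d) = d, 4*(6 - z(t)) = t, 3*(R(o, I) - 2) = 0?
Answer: 63001/16 ≈ 3937.6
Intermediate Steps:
R(o, I) = 2 (R(o, I) = 2 + (⅓)*0 = 2 + 0 = 2)
z(t) = 6 - t/4
p = 7 (p = 4 + 3 = 7)
H(S) = -21/2 (H(S) = -7*(7 - (6 - ¼*2)) = -7*(7 - (6 - ½)) = -7*(7 - 1*11/2) = -7*(7 - 11/2) = -7*3/2 = -21/2)
K(w) = -9 + w²/3
(35 + K(H(0)))² = (35 + (-9 + (-21/2)²/3))² = (35 + (-9 + (⅓)*(441/4)))² = (35 + (-9 + 147/4))² = (35 + 111/4)² = (251/4)² = 63001/16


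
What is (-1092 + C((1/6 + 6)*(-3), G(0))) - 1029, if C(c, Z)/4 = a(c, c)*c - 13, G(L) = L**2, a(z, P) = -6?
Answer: -1729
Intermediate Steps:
C(c, Z) = -52 - 24*c (C(c, Z) = 4*(-6*c - 13) = 4*(-13 - 6*c) = -52 - 24*c)
(-1092 + C((1/6 + 6)*(-3), G(0))) - 1029 = (-1092 + (-52 - 24*(1/6 + 6)*(-3))) - 1029 = (-1092 + (-52 - 148*(-3))) - 1029 = (-1092 + (-52 - 24*(-37/2))) - 1029 = (-1092 + (-52 + 444)) - 1029 = (-1092 + 392) - 1029 = -700 - 1029 = -1729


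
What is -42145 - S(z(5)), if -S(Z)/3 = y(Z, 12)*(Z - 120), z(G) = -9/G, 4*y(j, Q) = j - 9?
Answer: -2057921/50 ≈ -41158.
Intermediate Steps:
y(j, Q) = -9/4 + j/4 (y(j, Q) = (j - 9)/4 = (-9 + j)/4 = -9/4 + j/4)
S(Z) = -3*(-120 + Z)*(-9/4 + Z/4) (S(Z) = -3*(-9/4 + Z/4)*(Z - 120) = -3*(-9/4 + Z/4)*(-120 + Z) = -3*(-120 + Z)*(-9/4 + Z/4))
-42145 - S(z(5)) = -42145 - (-3)*(-120 - 9/5)*(-9 - 9/5)/4 = -42145 - (-3)*(-609)*(-54)/(4*5*5) = -42145 - 1*(-49329/50) = -42145 + 49329/50 = -2057921/50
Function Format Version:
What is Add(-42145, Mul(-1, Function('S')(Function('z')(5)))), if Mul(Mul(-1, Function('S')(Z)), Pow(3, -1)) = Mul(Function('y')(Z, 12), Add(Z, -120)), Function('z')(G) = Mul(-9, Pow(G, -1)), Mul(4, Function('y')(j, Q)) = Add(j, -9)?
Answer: Rational(-2057921, 50) ≈ -41158.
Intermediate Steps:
Function('y')(j, Q) = Add(Rational(-9, 4), Mul(Rational(1, 4), j)) (Function('y')(j, Q) = Mul(Rational(1, 4), Add(j, -9)) = Mul(Rational(1, 4), Add(-9, j)) = Add(Rational(-9, 4), Mul(Rational(1, 4), j)))
Function('S')(Z) = Mul(-3, Add(-120, Z), Add(Rational(-9, 4), Mul(Rational(1, 4), Z))) (Function('S')(Z) = Mul(-3, Mul(Add(Rational(-9, 4), Mul(Rational(1, 4), Z)), Add(Z, -120))) = Mul(-3, Mul(Add(Rational(-9, 4), Mul(Rational(1, 4), Z)), Add(-120, Z))) = Mul(-3, Mul(Add(-120, Z), Add(Rational(-9, 4), Mul(Rational(1, 4), Z)))) = Mul(-3, Add(-120, Z), Add(Rational(-9, 4), Mul(Rational(1, 4), Z))))
Add(-42145, Mul(-1, Function('S')(Function('z')(5)))) = Add(-42145, Mul(-1, Mul(Rational(-3, 4), Add(-120, Mul(-9, Pow(5, -1))), Add(-9, Mul(-9, Pow(5, -1)))))) = Add(-42145, Mul(-1, Mul(Rational(-3, 4), Add(-120, Mul(-9, Rational(1, 5))), Add(-9, Mul(-9, Rational(1, 5)))))) = Add(-42145, Mul(-1, Mul(Rational(-3, 4), Add(-120, Rational(-9, 5)), Add(-9, Rational(-9, 5))))) = Add(-42145, Mul(-1, Mul(Rational(-3, 4), Rational(-609, 5), Rational(-54, 5)))) = Add(-42145, Mul(-1, Rational(-49329, 50))) = Add(-42145, Rational(49329, 50)) = Rational(-2057921, 50)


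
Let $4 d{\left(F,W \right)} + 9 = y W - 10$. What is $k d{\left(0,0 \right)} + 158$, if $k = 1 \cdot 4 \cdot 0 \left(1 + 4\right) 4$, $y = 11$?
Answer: $158$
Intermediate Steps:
$d{\left(F,W \right)} = - \frac{19}{4} + \frac{11 W}{4}$ ($d{\left(F,W \right)} = - \frac{9}{4} + \frac{11 W - 10}{4} = - \frac{9}{4} + \frac{-10 + 11 W}{4} = - \frac{9}{4} + \left(- \frac{5}{2} + \frac{11 W}{4}\right) = - \frac{19}{4} + \frac{11 W}{4}$)
$k = 0$ ($k = 4 \cdot 0 \cdot 5 \cdot 4 = 0 \cdot 20 = 0$)
$k d{\left(0,0 \right)} + 158 = 0 \left(- \frac{19}{4} + \frac{11}{4} \cdot 0\right) + 158 = 0 \left(- \frac{19}{4} + 0\right) + 158 = 0 \left(- \frac{19}{4}\right) + 158 = 0 + 158 = 158$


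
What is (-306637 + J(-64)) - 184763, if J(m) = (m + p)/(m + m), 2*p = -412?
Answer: -31449465/64 ≈ -4.9140e+5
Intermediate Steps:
p = -206 (p = (1/2)*(-412) = -206)
J(m) = (-206 + m)/(2*m) (J(m) = (m - 206)/(m + m) = (-206 + m)/((2*m)) = (-206 + m)*(1/(2*m)) = (-206 + m)/(2*m))
(-306637 + J(-64)) - 184763 = (-306637 + (1/2)*(-206 - 64)/(-64)) - 184763 = (-306637 + (1/2)*(-1/64)*(-270)) - 184763 = (-306637 + 135/64) - 184763 = -19624633/64 - 184763 = -31449465/64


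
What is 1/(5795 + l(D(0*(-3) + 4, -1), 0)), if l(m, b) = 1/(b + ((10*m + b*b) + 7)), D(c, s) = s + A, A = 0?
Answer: 3/17384 ≈ 0.00017257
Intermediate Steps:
D(c, s) = s (D(c, s) = s + 0 = s)
l(m, b) = 1/(7 + b + b² + 10*m) (l(m, b) = 1/(b + ((10*m + b²) + 7)) = 1/(b + ((b² + 10*m) + 7)) = 1/(b + (7 + b² + 10*m)) = 1/(7 + b + b² + 10*m))
1/(5795 + l(D(0*(-3) + 4, -1), 0)) = 1/(5795 + 1/(7 + 0 + 0² + 10*(-1))) = 1/(5795 + 1/(7 + 0 + 0 - 10)) = 1/(5795 + 1/(-3)) = 1/(5795 - ⅓) = 1/(17384/3) = 3/17384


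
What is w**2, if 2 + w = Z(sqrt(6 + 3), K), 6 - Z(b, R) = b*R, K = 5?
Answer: 121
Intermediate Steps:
Z(b, R) = 6 - R*b (Z(b, R) = 6 - b*R = 6 - R*b)
w = -11 (w = -2 + (6 - 1*5*sqrt(6 + 3)) = -2 + (6 - 1*5*sqrt(9)) = -2 + (6 - 1*5*3) = -2 + (6 - 15) = -2 - 9 = -11)
w**2 = (-11)**2 = 121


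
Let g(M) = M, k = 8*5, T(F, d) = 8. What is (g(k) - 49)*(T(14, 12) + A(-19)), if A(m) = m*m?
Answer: -3321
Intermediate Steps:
k = 40
A(m) = m²
(g(k) - 49)*(T(14, 12) + A(-19)) = (40 - 49)*(8 + (-19)²) = -9*(8 + 361) = -9*369 = -3321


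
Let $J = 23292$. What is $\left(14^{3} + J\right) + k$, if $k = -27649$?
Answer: $-1613$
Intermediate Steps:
$\left(14^{3} + J\right) + k = \left(14^{3} + 23292\right) - 27649 = \left(2744 + 23292\right) - 27649 = 26036 - 27649 = -1613$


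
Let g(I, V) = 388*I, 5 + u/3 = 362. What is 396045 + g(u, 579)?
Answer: 811593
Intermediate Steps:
u = 1071 (u = -15 + 3*362 = -15 + 1086 = 1071)
396045 + g(u, 579) = 396045 + 388*1071 = 396045 + 415548 = 811593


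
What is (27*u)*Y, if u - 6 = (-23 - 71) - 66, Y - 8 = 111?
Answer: -494802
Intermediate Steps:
Y = 119 (Y = 8 + 111 = 119)
u = -154 (u = 6 + ((-23 - 71) - 66) = 6 + (-94 - 66) = 6 - 160 = -154)
(27*u)*Y = (27*(-154))*119 = -4158*119 = -494802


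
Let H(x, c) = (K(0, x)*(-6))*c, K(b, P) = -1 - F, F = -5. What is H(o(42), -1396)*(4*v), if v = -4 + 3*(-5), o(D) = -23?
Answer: -2546304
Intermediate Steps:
v = -19 (v = -4 - 15 = -19)
K(b, P) = 4 (K(b, P) = -1 - 1*(-5) = -1 + 5 = 4)
H(x, c) = -24*c (H(x, c) = (4*(-6))*c = -24*c)
H(o(42), -1396)*(4*v) = (-24*(-1396))*(4*(-19)) = 33504*(-76) = -2546304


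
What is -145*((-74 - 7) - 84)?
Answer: 23925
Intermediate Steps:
-145*((-74 - 7) - 84) = -145*(-81 - 84) = -145*(-165) = 23925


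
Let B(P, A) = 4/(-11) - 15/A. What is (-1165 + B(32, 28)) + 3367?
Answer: 677939/308 ≈ 2201.1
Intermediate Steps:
B(P, A) = -4/11 - 15/A (B(P, A) = 4*(-1/11) - 15/A = -4/11 - 15/A)
(-1165 + B(32, 28)) + 3367 = (-1165 + (-4/11 - 15/28)) + 3367 = (-1165 - 277/308) + 3367 = -359097/308 + 3367 = 677939/308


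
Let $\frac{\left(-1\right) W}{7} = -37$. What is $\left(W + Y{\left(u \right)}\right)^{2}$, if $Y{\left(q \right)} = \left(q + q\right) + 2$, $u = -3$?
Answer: $65025$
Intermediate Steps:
$Y{\left(q \right)} = 2 + 2 q$ ($Y{\left(q \right)} = 2 q + 2 = 2 + 2 q$)
$W = 259$ ($W = \left(-7\right) \left(-37\right) = 259$)
$\left(W + Y{\left(u \right)}\right)^{2} = \left(259 + \left(2 + 2 \left(-3\right)\right)\right)^{2} = \left(259 + \left(2 - 6\right)\right)^{2} = \left(259 - 4\right)^{2} = 255^{2} = 65025$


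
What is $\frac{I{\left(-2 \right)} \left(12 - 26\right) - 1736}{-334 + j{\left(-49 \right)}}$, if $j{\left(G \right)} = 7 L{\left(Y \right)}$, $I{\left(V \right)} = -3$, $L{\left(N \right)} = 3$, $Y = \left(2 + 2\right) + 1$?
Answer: $\frac{1694}{313} \approx 5.4121$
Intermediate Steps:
$Y = 5$ ($Y = 4 + 1 = 5$)
$j{\left(G \right)} = 21$ ($j{\left(G \right)} = 7 \cdot 3 = 21$)
$\frac{I{\left(-2 \right)} \left(12 - 26\right) - 1736}{-334 + j{\left(-49 \right)}} = \frac{- 3 \left(12 - 26\right) - 1736}{-334 + 21} = \frac{\left(-3\right) \left(-14\right) - 1736}{-313} = \left(42 - 1736\right) \left(- \frac{1}{313}\right) = \left(-1694\right) \left(- \frac{1}{313}\right) = \frac{1694}{313}$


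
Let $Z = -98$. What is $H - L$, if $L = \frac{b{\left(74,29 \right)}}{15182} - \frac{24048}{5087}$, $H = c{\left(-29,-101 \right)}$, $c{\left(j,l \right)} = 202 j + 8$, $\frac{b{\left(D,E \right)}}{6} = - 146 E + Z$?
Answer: $- \frac{225651530430}{38615417} \approx -5843.6$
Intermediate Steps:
$b{\left(D,E \right)} = -588 - 876 E$ ($b{\left(D,E \right)} = 6 \left(- 146 E - 98\right) = 6 \left(-98 - 146 E\right) = -588 - 876 E$)
$c{\left(j,l \right)} = 8 + 202 j$
$H = -5850$ ($H = 8 + 202 \left(-29\right) = 8 - 5858 = -5850$)
$L = - \frac{248659020}{38615417}$ ($L = \frac{-588 - 25404}{15182} - \frac{24048}{5087} = \left(-588 - 25404\right) \frac{1}{15182} - \frac{24048}{5087} = \left(-25992\right) \frac{1}{15182} - \frac{24048}{5087} = - \frac{12996}{7591} - \frac{24048}{5087} = - \frac{248659020}{38615417} \approx -6.4394$)
$H - L = -5850 - - \frac{248659020}{38615417} = -5850 + \frac{248659020}{38615417} = - \frac{225651530430}{38615417}$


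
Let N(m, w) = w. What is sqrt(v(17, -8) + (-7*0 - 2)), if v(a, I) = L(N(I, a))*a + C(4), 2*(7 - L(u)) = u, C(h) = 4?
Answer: I*sqrt(94)/2 ≈ 4.8477*I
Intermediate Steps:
L(u) = 7 - u/2
v(a, I) = 4 + a*(7 - a/2) (v(a, I) = (7 - a/2)*a + 4 = a*(7 - a/2) + 4 = 4 + a*(7 - a/2))
sqrt(v(17, -8) + (-7*0 - 2)) = sqrt((4 - 1/2*17*(-14 + 17)) + (-7*0 - 2)) = sqrt((4 - 1/2*17*3) + (0 - 2)) = sqrt((4 - 51/2) - 2) = sqrt(-43/2 - 2) = sqrt(-47/2) = I*sqrt(94)/2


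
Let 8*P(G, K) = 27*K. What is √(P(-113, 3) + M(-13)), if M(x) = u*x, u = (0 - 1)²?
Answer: I*√46/4 ≈ 1.6956*I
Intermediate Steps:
u = 1 (u = (-1)² = 1)
M(x) = x (M(x) = 1*x = x)
P(G, K) = 27*K/8 (P(G, K) = (27*K)/8 = 27*K/8)
√(P(-113, 3) + M(-13)) = √((27/8)*3 - 13) = √(81/8 - 13) = √(-23/8) = I*√46/4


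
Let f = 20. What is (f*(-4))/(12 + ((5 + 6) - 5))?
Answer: -40/9 ≈ -4.4444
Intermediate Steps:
(f*(-4))/(12 + ((5 + 6) - 5)) = (20*(-4))/(12 + ((5 + 6) - 5)) = -80/(12 + (11 - 5)) = -80/(12 + 6) = -80/18 = -80*1/18 = -40/9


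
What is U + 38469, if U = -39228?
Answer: -759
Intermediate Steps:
U + 38469 = -39228 + 38469 = -759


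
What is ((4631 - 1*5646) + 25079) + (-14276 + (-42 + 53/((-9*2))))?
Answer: 175375/18 ≈ 9743.1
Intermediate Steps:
((4631 - 1*5646) + 25079) + (-14276 + (-42 + 53/((-9*2)))) = ((4631 - 5646) + 25079) + (-14276 + (-42 + 53/(-18))) = (-1015 + 25079) + (-14276 + (-42 + 53*(-1/18))) = 24064 + (-14276 + (-42 - 53/18)) = 24064 + (-14276 - 809/18) = 24064 - 257777/18 = 175375/18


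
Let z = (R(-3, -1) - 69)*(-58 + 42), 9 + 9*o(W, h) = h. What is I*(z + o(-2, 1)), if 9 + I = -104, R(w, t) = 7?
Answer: -1007960/9 ≈ -1.1200e+5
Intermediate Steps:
o(W, h) = -1 + h/9
I = -113 (I = -9 - 104 = -113)
z = 992 (z = (7 - 69)*(-58 + 42) = -62*(-16) = 992)
I*(z + o(-2, 1)) = -113*(992 + (-1 + (1/9)*1)) = -113*(992 + (-1 + 1/9)) = -113*(992 - 8/9) = -113*8920/9 = -1007960/9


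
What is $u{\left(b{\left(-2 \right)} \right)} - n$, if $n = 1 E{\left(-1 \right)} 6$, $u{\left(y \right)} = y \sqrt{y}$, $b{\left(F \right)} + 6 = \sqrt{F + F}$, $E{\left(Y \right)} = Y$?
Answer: $6 + 2 \sqrt{2} \left(-3 + i\right)^{\frac{3}{2}} \approx -1.3818 - 14.089 i$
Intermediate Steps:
$b{\left(F \right)} = -6 + \sqrt{2} \sqrt{F}$ ($b{\left(F \right)} = -6 + \sqrt{F + F} = -6 + \sqrt{2 F} = -6 + \sqrt{2} \sqrt{F}$)
$u{\left(y \right)} = y^{\frac{3}{2}}$
$n = -6$ ($n = 1 \left(-1\right) 6 = \left(-1\right) 6 = -6$)
$u{\left(b{\left(-2 \right)} \right)} - n = \left(-6 + \sqrt{2} \sqrt{-2}\right)^{\frac{3}{2}} - -6 = \left(-6 + \sqrt{2} i \sqrt{2}\right)^{\frac{3}{2}} + 6 = \left(-6 + 2 i\right)^{\frac{3}{2}} + 6 = 6 + \left(-6 + 2 i\right)^{\frac{3}{2}}$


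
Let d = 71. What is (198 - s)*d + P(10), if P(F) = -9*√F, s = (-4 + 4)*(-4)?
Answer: 14058 - 9*√10 ≈ 14030.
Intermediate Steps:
s = 0 (s = 0*(-4) = 0)
(198 - s)*d + P(10) = (198 - 1*0)*71 - 9*√10 = (198 + 0)*71 - 9*√10 = 198*71 - 9*√10 = 14058 - 9*√10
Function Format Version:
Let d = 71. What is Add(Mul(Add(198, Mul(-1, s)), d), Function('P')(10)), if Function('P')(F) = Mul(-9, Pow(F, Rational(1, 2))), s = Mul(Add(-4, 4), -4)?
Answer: Add(14058, Mul(-9, Pow(10, Rational(1, 2)))) ≈ 14030.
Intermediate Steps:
s = 0 (s = Mul(0, -4) = 0)
Add(Mul(Add(198, Mul(-1, s)), d), Function('P')(10)) = Add(Mul(Add(198, Mul(-1, 0)), 71), Mul(-9, Pow(10, Rational(1, 2)))) = Add(Mul(Add(198, 0), 71), Mul(-9, Pow(10, Rational(1, 2)))) = Add(Mul(198, 71), Mul(-9, Pow(10, Rational(1, 2)))) = Add(14058, Mul(-9, Pow(10, Rational(1, 2))))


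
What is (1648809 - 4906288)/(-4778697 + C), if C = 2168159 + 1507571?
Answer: 3257479/1102967 ≈ 2.9534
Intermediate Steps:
C = 3675730
(1648809 - 4906288)/(-4778697 + C) = (1648809 - 4906288)/(-4778697 + 3675730) = -3257479/(-1102967) = -3257479*(-1/1102967) = 3257479/1102967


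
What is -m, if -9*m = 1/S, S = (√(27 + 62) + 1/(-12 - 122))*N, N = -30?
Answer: -67/215741205 - 8978*√89/215741205 ≈ -0.00039290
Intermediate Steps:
S = 15/67 - 30*√89 (S = (√(27 + 62) + 1/(-12 - 122))*(-30) = (√89 + 1/(-134))*(-30) = (√89 - 1/134)*(-30) = (-1/134 + √89)*(-30) = 15/67 - 30*√89 ≈ -282.80)
m = -1/(9*(15/67 - 30*√89)) ≈ 0.00039290
-m = -(67/215741205 + 8978*√89/215741205) = -67/215741205 - 8978*√89/215741205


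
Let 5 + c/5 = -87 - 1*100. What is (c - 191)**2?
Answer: 1324801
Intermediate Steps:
c = -960 (c = -25 + 5*(-87 - 1*100) = -25 + 5*(-87 - 100) = -25 + 5*(-187) = -25 - 935 = -960)
(c - 191)**2 = (-960 - 191)**2 = (-1151)**2 = 1324801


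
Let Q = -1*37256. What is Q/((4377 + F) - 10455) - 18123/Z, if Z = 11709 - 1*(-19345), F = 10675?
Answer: -1240259255/142755238 ≈ -8.6880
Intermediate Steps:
Z = 31054 (Z = 11709 + 19345 = 31054)
Q = -37256
Q/((4377 + F) - 10455) - 18123/Z = -37256/((4377 + 10675) - 10455) - 18123/31054 = -37256/(15052 - 10455) - 18123*1/31054 = -37256/4597 - 18123/31054 = -1240259255/142755238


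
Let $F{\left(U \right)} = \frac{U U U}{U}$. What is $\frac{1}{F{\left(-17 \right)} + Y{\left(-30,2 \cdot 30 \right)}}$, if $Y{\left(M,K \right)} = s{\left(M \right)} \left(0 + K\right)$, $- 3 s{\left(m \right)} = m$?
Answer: $\frac{1}{889} \approx 0.0011249$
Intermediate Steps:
$s{\left(m \right)} = - \frac{m}{3}$
$F{\left(U \right)} = U^{2}$ ($F{\left(U \right)} = \frac{U^{2} U}{U} = \frac{U^{3}}{U} = U^{2}$)
$Y{\left(M,K \right)} = - \frac{K M}{3}$ ($Y{\left(M,K \right)} = - \frac{M}{3} \left(0 + K\right) = - \frac{M}{3} K = - \frac{K M}{3}$)
$\frac{1}{F{\left(-17 \right)} + Y{\left(-30,2 \cdot 30 \right)}} = \frac{1}{\left(-17\right)^{2} - \frac{1}{3} \cdot 2 \cdot 30 \left(-30\right)} = \frac{1}{289 - 20 \left(-30\right)} = \frac{1}{289 + 600} = \frac{1}{889}$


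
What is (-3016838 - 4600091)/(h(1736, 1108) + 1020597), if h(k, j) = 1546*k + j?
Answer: -7616929/3705561 ≈ -2.0555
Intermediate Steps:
h(k, j) = j + 1546*k
(-3016838 - 4600091)/(h(1736, 1108) + 1020597) = (-3016838 - 4600091)/((1108 + 1546*1736) + 1020597) = -7616929/((1108 + 2683856) + 1020597) = -7616929/(2684964 + 1020597) = -7616929/3705561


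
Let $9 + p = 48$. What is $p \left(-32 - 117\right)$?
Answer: $-5811$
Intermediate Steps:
$p = 39$ ($p = -9 + 48 = 39$)
$p \left(-32 - 117\right) = 39 \left(-32 - 117\right) = 39 \left(-149\right) = -5811$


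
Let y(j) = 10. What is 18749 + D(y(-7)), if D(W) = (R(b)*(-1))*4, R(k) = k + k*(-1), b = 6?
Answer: 18749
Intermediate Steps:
R(k) = 0 (R(k) = k - k = 0)
D(W) = 0 (D(W) = (0*(-1))*4 = 0*4 = 0)
18749 + D(y(-7)) = 18749 + 0 = 18749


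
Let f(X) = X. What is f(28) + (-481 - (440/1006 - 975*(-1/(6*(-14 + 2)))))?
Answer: -5310421/12072 ≈ -439.90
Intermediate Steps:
f(28) + (-481 - (440/1006 - 975*(-1/(6*(-14 + 2))))) = 28 + (-481 - (440/1006 - 975*(-1/(6*(-14 + 2))))) = 28 + (-481 - (440*(1/1006) - 975/((-12*(-6))))) = 28 + (-481 - (220/503 - 975/72)) = 28 + (-481 - (220/503 - 975*1/72)) = 28 + (-481 - (220/503 - 325/24)) = 28 + (-481 - 1*(-158195/12072)) = 28 + (-481 + 158195/12072) = 28 - 5648437/12072 = -5310421/12072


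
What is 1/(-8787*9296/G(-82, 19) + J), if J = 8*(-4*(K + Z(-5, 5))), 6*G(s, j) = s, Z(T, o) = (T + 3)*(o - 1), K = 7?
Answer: 41/245053168 ≈ 1.6731e-7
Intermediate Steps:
Z(T, o) = (-1 + o)*(3 + T) (Z(T, o) = (3 + T)*(-1 + o) = (-1 + o)*(3 + T))
G(s, j) = s/6
J = 32 (J = 8*(-4*(7 + (-3 - 1*(-5) + 3*5 - 5*5))) = 8*(-4*(7 + (-3 + 5 + 15 - 25))) = 8*(-4*(7 - 8)) = 8*(-4*(-1)) = 8*4 = 32)
1/(-8787*9296/G(-82, 19) + J) = 1/(-8787/(((⅙)*(-82))/9296) + 32) = 1/(-8787/((-41/3*1/9296)) + 32) = 1/(-8787/(-41/27888) + 32) = 1/(-8787*(-27888/41) + 32) = 1/(245051856/41 + 32) = 1/(245053168/41) = 41/245053168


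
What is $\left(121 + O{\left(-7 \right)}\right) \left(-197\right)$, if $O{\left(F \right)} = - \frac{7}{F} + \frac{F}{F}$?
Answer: $-24231$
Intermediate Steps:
$O{\left(F \right)} = 1 - \frac{7}{F}$ ($O{\left(F \right)} = - \frac{7}{F} + 1 = 1 - \frac{7}{F}$)
$\left(121 + O{\left(-7 \right)}\right) \left(-197\right) = \left(121 + \frac{-7 - 7}{-7}\right) \left(-197\right) = \left(121 - -2\right) \left(-197\right) = \left(121 + 2\right) \left(-197\right) = 123 \left(-197\right) = -24231$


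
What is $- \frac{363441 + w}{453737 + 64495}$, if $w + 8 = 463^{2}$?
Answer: $- \frac{288901}{259116} \approx -1.1149$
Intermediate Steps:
$w = 214361$ ($w = -8 + 463^{2} = -8 + 214369 = 214361$)
$- \frac{363441 + w}{453737 + 64495} = - \frac{363441 + 214361}{453737 + 64495} = - \frac{577802}{518232} = \left(-1\right) \frac{288901}{259116} = - \frac{288901}{259116}$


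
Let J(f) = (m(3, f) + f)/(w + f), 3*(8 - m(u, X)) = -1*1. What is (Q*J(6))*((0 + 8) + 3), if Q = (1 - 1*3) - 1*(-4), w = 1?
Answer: 946/21 ≈ 45.048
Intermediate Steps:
m(u, X) = 25/3 (m(u, X) = 8 - (-1)/3 = 8 - ⅓*(-1) = 8 + ⅓ = 25/3)
J(f) = (25/3 + f)/(1 + f)
Q = 2 (Q = (1 - 3) + 4 = -2 + 4 = 2)
(Q*J(6))*((0 + 8) + 3) = (2*((25/3 + 6)/(1 + 6)))*((0 + 8) + 3) = (2*((43/3)/7))*(8 + 3) = (2*((⅐)*(43/3)))*11 = (2*(43/21))*11 = (86/21)*11 = 946/21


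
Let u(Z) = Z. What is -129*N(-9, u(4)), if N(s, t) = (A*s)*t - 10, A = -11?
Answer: -49794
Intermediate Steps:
N(s, t) = -10 - 11*s*t (N(s, t) = (-11*s)*t - 10 = -11*s*t - 10 = -10 - 11*s*t)
-129*N(-9, u(4)) = -129*(-10 - 11*(-9)*4) = -129*(-10 + 396) = -129*386 = -49794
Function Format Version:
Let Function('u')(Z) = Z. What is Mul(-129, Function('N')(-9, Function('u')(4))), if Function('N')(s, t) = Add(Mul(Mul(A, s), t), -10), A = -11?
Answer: -49794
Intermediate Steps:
Function('N')(s, t) = Add(-10, Mul(-11, s, t)) (Function('N')(s, t) = Add(Mul(Mul(-11, s), t), -10) = Add(Mul(-11, s, t), -10) = Add(-10, Mul(-11, s, t)))
Mul(-129, Function('N')(-9, Function('u')(4))) = Mul(-129, Add(-10, Mul(-11, -9, 4))) = Mul(-129, Add(-10, 396)) = Mul(-129, 386) = -49794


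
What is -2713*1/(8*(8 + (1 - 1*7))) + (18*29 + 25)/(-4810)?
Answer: -6529141/38480 ≈ -169.68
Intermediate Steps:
-2713*1/(8*(8 + (1 - 1*7))) + (18*29 + 25)/(-4810) = -2713*1/(8*(8 + (1 - 7))) + (522 + 25)*(-1/4810) = -2713*1/(8*(8 - 6)) + 547*(-1/4810) = -2713/(2*8) - 547/4810 = -2713/16 - 547/4810 = -6529141/38480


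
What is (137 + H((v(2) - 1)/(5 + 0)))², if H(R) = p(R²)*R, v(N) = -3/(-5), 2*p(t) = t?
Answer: 4582258265641/244140625 ≈ 18769.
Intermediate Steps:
p(t) = t/2
v(N) = ⅗ (v(N) = -3*(-⅕) = ⅗)
H(R) = R³/2 (H(R) = (R²/2)*R = R³/2)
(137 + H((v(2) - 1)/(5 + 0)))² = (137 + ((⅗ - 1)/(5 + 0))³/2)² = (137 + (-⅖/5)³/2)² = (137 + (-⅖*⅕)³/2)² = (137 + (-2/25)³/2)² = (137 + (½)*(-8/15625))² = (137 - 4/15625)² = (2140621/15625)² = 4582258265641/244140625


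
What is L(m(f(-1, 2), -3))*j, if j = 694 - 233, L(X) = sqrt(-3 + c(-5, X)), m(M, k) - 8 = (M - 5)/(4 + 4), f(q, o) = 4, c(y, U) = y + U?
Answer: 461*I*sqrt(2)/4 ≈ 162.99*I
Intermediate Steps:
c(y, U) = U + y
m(M, k) = 59/8 + M/8 (m(M, k) = 8 + (M - 5)/(4 + 4) = 8 + (-5 + M)/8 = 8 + (-5 + M)*(1/8) = 8 + (-5/8 + M/8) = 59/8 + M/8)
L(X) = sqrt(-8 + X) (L(X) = sqrt(-3 + (X - 5)) = sqrt(-3 + (-5 + X)) = sqrt(-8 + X))
j = 461
L(m(f(-1, 2), -3))*j = sqrt(-8 + (59/8 + (1/8)*4))*461 = sqrt(-8 + (59/8 + 1/2))*461 = sqrt(-8 + 63/8)*461 = sqrt(-1/8)*461 = (I*sqrt(2)/4)*461 = 461*I*sqrt(2)/4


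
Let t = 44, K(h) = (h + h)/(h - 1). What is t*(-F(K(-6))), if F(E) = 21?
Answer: -924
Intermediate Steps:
K(h) = 2*h/(-1 + h) (K(h) = (2*h)/(-1 + h) = 2*h/(-1 + h))
t*(-F(K(-6))) = 44*(-1*21) = 44*(-21) = -924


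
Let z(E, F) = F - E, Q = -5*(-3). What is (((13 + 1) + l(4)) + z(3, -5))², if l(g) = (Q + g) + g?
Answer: 841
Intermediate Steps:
Q = 15
l(g) = 15 + 2*g (l(g) = (15 + g) + g = 15 + 2*g)
(((13 + 1) + l(4)) + z(3, -5))² = (((13 + 1) + (15 + 2*4)) + (-5 - 1*3))² = ((14 + (15 + 8)) + (-5 - 3))² = ((14 + 23) - 8)² = (37 - 8)² = 29² = 841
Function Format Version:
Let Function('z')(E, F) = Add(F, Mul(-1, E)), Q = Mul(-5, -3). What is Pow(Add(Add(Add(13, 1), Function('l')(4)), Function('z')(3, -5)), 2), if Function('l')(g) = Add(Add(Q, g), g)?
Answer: 841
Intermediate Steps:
Q = 15
Function('l')(g) = Add(15, Mul(2, g)) (Function('l')(g) = Add(Add(15, g), g) = Add(15, Mul(2, g)))
Pow(Add(Add(Add(13, 1), Function('l')(4)), Function('z')(3, -5)), 2) = Pow(Add(Add(Add(13, 1), Add(15, Mul(2, 4))), Add(-5, Mul(-1, 3))), 2) = Pow(Add(Add(14, Add(15, 8)), Add(-5, -3)), 2) = Pow(Add(Add(14, 23), -8), 2) = Pow(Add(37, -8), 2) = Pow(29, 2) = 841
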